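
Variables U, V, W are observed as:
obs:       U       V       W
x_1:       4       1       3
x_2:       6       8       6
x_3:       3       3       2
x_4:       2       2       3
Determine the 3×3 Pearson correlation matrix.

Step 1 — column means:
  mean(U) = (4 + 6 + 3 + 2) / 4 = 15/4 = 3.75
  mean(V) = (1 + 8 + 3 + 2) / 4 = 14/4 = 3.5
  mean(W) = (3 + 6 + 2 + 3) / 4 = 14/4 = 3.5

Step 2 — sample variances and covariances s[i,j] = (1/(n-1)) · Σ_k (x_{k,i} - mean_i) · (x_{k,j} - mean_j), with n-1 = 3:
  s[U,U] = ((0.25)·(0.25) + (2.25)·(2.25) + (-0.75)·(-0.75) + (-1.75)·(-1.75)) / 3 = 8.75/3 = 2.9167
  s[U,V] = ((0.25)·(-2.5) + (2.25)·(4.5) + (-0.75)·(-0.5) + (-1.75)·(-1.5)) / 3 = 12.5/3 = 4.1667
  s[U,W] = ((0.25)·(-0.5) + (2.25)·(2.5) + (-0.75)·(-1.5) + (-1.75)·(-0.5)) / 3 = 7.5/3 = 2.5
  s[V,V] = ((-2.5)·(-2.5) + (4.5)·(4.5) + (-0.5)·(-0.5) + (-1.5)·(-1.5)) / 3 = 29/3 = 9.6667
  s[V,W] = ((-2.5)·(-0.5) + (4.5)·(2.5) + (-0.5)·(-1.5) + (-1.5)·(-0.5)) / 3 = 14/3 = 4.6667
  s[W,W] = ((-0.5)·(-0.5) + (2.5)·(2.5) + (-1.5)·(-1.5) + (-0.5)·(-0.5)) / 3 = 9/3 = 3
  Sample standard deviations s_i = √(s[i,i]):
  s(U) = √(2.9167) = 1.7078
  s(V) = √(9.6667) = 3.1091
  s(W) = √(3) = 1.7321

Step 3 — r_{ij} = s_{ij} / (s_i · s_j):
  r[U,U] = 1 (diagonal).
  r[U,V] = 4.1667 / (1.7078 · 3.1091) = 4.1667 / 5.3098 = 0.7847
  r[U,W] = 2.5 / (1.7078 · 1.7321) = 2.5 / 2.958 = 0.8452
  r[V,V] = 1 (diagonal).
  r[V,W] = 4.6667 / (3.1091 · 1.7321) = 4.6667 / 5.3852 = 0.8666
  r[W,W] = 1 (diagonal).

R is symmetric with unit diagonal. Assembling:

R = [[1, 0.7847, 0.8452],
 [0.7847, 1, 0.8666],
 [0.8452, 0.8666, 1]]


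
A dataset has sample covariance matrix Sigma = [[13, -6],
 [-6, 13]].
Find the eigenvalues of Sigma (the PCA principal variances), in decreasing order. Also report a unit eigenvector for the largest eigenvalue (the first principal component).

Step 1 — characteristic polynomial of 2×2 Sigma:
  det(Sigma - λI) = λ² - trace · λ + det = 0.
  trace = 13 + 13 = 26, det = 13·13 - (-6)² = 133.
Step 2 — discriminant:
  Δ = trace² - 4·det = 676 - 532 = 144.
Step 3 — eigenvalues:
  λ = (trace ± √Δ)/2 = (26 ± 12)/2,
  λ_1 = 19,  λ_2 = 7.

Step 4 — unit eigenvector for λ_1: solve (Sigma - λ_1 I)v = 0. First row:
  (13 - 19)·v_x + (-6)·v_y = 0, i.e. (-6)·v_x + (-6)·v_y = 0,
  so v ∝ (b, λ_1 - a) = (-6, 6); multiply by -1 so the first entry is positive: u = (6, -6).
  ||u|| = √((6)² + (-6)²) = √(72) ≈ 8.4853,
  v_1 = u/||u|| ≈ (0.7071, -0.7071) (||v_1|| = 1).

λ_1 = 19,  λ_2 = 7;  v_1 ≈ (0.7071, -0.7071)


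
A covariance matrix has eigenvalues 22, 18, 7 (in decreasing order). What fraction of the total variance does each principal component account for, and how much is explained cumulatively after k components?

Step 1 — total variance = trace(Sigma) = Σ λ_i = 22 + 18 + 7 = 47.

Step 2 — fraction explained by component i = λ_i / Σ λ:
  PC1: 22/47 = 0.4681
  PC2: 18/47 = 0.383
  PC3: 7/47 = 0.1489

Step 3 — cumulative fraction after k components = (λ_1 + ... + λ_k) / Σ λ:
  k = 1: 22/47 = 0.4681
  k = 2: (22 + 18)/47 = 40/47 = 0.8511
  k = 3: (22 + 18 + 7)/47 = 47/47 = 1

Summary (fraction, with percent):

explained: PC1 0.4681 (46.81%), PC2 0.383 (38.3%), PC3 0.1489 (14.89%);  cumulative: 0.4681, 0.8511, 1


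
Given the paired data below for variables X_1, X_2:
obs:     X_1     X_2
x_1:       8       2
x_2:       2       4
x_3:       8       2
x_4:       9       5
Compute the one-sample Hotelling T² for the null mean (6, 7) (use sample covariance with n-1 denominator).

Step 1 — sample mean vector:
  mean(X_1) = (8 + 2 + 8 + 9) / 4 = 27/4 = 6.75
  mean(X_2) = (2 + 4 + 2 + 5) / 4 = 13/4 = 3.25
  x̄ = (6.75, 3.25),  deviation x̄ - mu_0 = (6.75, 3.25) - (6, 7) = (0.75, -3.75).

Step 2 — sample covariance matrix, S[i,j] = (1/(n-1)) · Σ_k (x_{k,i} - mean_i) · (x_{k,j} - mean_j), divisor n-1 = 3:
  S[X_1,X_1] = ((1.25)·(1.25) + (-4.75)·(-4.75) + (1.25)·(1.25) + (2.25)·(2.25)) / 3 = 30.75/3 = 10.25
  S[X_1,X_2] = ((1.25)·(-1.25) + (-4.75)·(0.75) + (1.25)·(-1.25) + (2.25)·(1.75)) / 3 = -2.75/3 = -0.9167
  S[X_2,X_2] = ((-1.25)·(-1.25) + (0.75)·(0.75) + (-1.25)·(-1.25) + (1.75)·(1.75)) / 3 = 6.75/3 = 2.25
  S = [[10.25, -0.9167],
 [-0.9167, 2.25]].

Step 3 — invert S. det(S) = 10.25·2.25 - (-0.9167)² = 22.2222.
  S^{-1} = (1/det) · [[d, -b], [-b, a]] = [[0.1013, 0.0412],
 [0.0412, 0.4613]].

Step 4 — quadratic form (x̄ - mu_0)^T · S^{-1} · (x̄ - mu_0):
  S^{-1} · (x̄ - mu_0) = (-0.0788, -1.6988),
  (x̄ - mu_0)^T · [...] = (0.75)·(-0.0788) + (-3.75)·(-1.6988) = 6.3113.

Step 5 — scale by n: T² = 4 · 6.3113 = 25.245.

T² ≈ 25.245


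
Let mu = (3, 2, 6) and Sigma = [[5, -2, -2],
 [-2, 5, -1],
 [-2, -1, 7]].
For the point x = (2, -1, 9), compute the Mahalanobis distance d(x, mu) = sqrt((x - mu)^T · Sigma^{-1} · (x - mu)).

Step 1 — centre the observation: (x - mu) = (-1, -3, 3).

Step 2 — invert Sigma (cofactor / det for 3×3, or solve directly):
  Sigma^{-1} = [[0.2982, 0.1404, 0.1053],
 [0.1404, 0.2719, 0.0789],
 [0.1053, 0.0789, 0.1842]].

Step 3 — form the quadratic (x - mu)^T · Sigma^{-1} · (x - mu):
  Sigma^{-1} · (x - mu) = (-0.4035, -0.7193, 0.2105).
  (x - mu)^T · [Sigma^{-1} · (x - mu)] = (-1)·(-0.4035) + (-3)·(-0.7193) + (3)·(0.2105) = 3.193.

Step 4 — take square root: d = √(3.193) ≈ 1.7869.

d(x, mu) = √(3.193) ≈ 1.7869


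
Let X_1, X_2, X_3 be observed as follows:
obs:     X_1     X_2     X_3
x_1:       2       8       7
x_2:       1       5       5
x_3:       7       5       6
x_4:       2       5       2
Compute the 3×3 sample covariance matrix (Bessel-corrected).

Step 1 — column means:
  mean(X_1) = (2 + 1 + 7 + 2) / 4 = 12/4 = 3
  mean(X_2) = (8 + 5 + 5 + 5) / 4 = 23/4 = 5.75
  mean(X_3) = (7 + 5 + 6 + 2) / 4 = 20/4 = 5

Step 2 — sample covariance S[i,j] = (1/(n-1)) · Σ_k (x_{k,i} - mean_i) · (x_{k,j} - mean_j), with n-1 = 3.
  S[X_1,X_1] = ((-1)·(-1) + (-2)·(-2) + (4)·(4) + (-1)·(-1)) / 3 = 22/3 = 7.3333
  S[X_1,X_2] = ((-1)·(2.25) + (-2)·(-0.75) + (4)·(-0.75) + (-1)·(-0.75)) / 3 = -3/3 = -1
  S[X_1,X_3] = ((-1)·(2) + (-2)·(0) + (4)·(1) + (-1)·(-3)) / 3 = 5/3 = 1.6667
  S[X_2,X_2] = ((2.25)·(2.25) + (-0.75)·(-0.75) + (-0.75)·(-0.75) + (-0.75)·(-0.75)) / 3 = 6.75/3 = 2.25
  S[X_2,X_3] = ((2.25)·(2) + (-0.75)·(0) + (-0.75)·(1) + (-0.75)·(-3)) / 3 = 6/3 = 2
  S[X_3,X_3] = ((2)·(2) + (0)·(0) + (1)·(1) + (-3)·(-3)) / 3 = 14/3 = 4.6667

S is symmetric (S[j,i] = S[i,j]). Assembling:

S = [[7.3333, -1, 1.6667],
 [-1, 2.25, 2],
 [1.6667, 2, 4.6667]]


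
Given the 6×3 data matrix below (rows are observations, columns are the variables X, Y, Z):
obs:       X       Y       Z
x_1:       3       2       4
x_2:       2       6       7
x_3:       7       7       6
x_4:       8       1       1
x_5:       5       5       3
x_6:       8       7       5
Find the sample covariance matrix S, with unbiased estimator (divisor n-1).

Step 1 — column means:
  mean(X) = (3 + 2 + 7 + 8 + 5 + 8) / 6 = 33/6 = 5.5
  mean(Y) = (2 + 6 + 7 + 1 + 5 + 7) / 6 = 28/6 = 4.6667
  mean(Z) = (4 + 7 + 6 + 1 + 3 + 5) / 6 = 26/6 = 4.3333

Step 2 — sample covariance S[i,j] = (1/(n-1)) · Σ_k (x_{k,i} - mean_i) · (x_{k,j} - mean_j), with n-1 = 5.
  S[X,X] = ((-2.5)·(-2.5) + (-3.5)·(-3.5) + (1.5)·(1.5) + (2.5)·(2.5) + (-0.5)·(-0.5) + (2.5)·(2.5)) / 5 = 33.5/5 = 6.7
  S[X,Y] = ((-2.5)·(-2.6667) + (-3.5)·(1.3333) + (1.5)·(2.3333) + (2.5)·(-3.6667) + (-0.5)·(0.3333) + (2.5)·(2.3333)) / 5 = 2/5 = 0.4
  S[X,Z] = ((-2.5)·(-0.3333) + (-3.5)·(2.6667) + (1.5)·(1.6667) + (2.5)·(-3.3333) + (-0.5)·(-1.3333) + (2.5)·(0.6667)) / 5 = -12/5 = -2.4
  S[Y,Y] = ((-2.6667)·(-2.6667) + (1.3333)·(1.3333) + (2.3333)·(2.3333) + (-3.6667)·(-3.6667) + (0.3333)·(0.3333) + (2.3333)·(2.3333)) / 5 = 33.3333/5 = 6.6667
  S[Y,Z] = ((-2.6667)·(-0.3333) + (1.3333)·(2.6667) + (2.3333)·(1.6667) + (-3.6667)·(-3.3333) + (0.3333)·(-1.3333) + (2.3333)·(0.6667)) / 5 = 21.6667/5 = 4.3333
  S[Z,Z] = ((-0.3333)·(-0.3333) + (2.6667)·(2.6667) + (1.6667)·(1.6667) + (-3.3333)·(-3.3333) + (-1.3333)·(-1.3333) + (0.6667)·(0.6667)) / 5 = 23.3333/5 = 4.6667

S is symmetric (S[j,i] = S[i,j]). Assembling:

S = [[6.7, 0.4, -2.4],
 [0.4, 6.6667, 4.3333],
 [-2.4, 4.3333, 4.6667]]


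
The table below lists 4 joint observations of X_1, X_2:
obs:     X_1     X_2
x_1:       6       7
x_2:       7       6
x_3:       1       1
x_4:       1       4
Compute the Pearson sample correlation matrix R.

Step 1 — column means:
  mean(X_1) = (6 + 7 + 1 + 1) / 4 = 15/4 = 3.75
  mean(X_2) = (7 + 6 + 1 + 4) / 4 = 18/4 = 4.5

Step 2 — sample variances and covariances s[i,j] = (1/(n-1)) · Σ_k (x_{k,i} - mean_i) · (x_{k,j} - mean_j), with n-1 = 3:
  s[X_1,X_1] = ((2.25)·(2.25) + (3.25)·(3.25) + (-2.75)·(-2.75) + (-2.75)·(-2.75)) / 3 = 30.75/3 = 10.25
  s[X_1,X_2] = ((2.25)·(2.5) + (3.25)·(1.5) + (-2.75)·(-3.5) + (-2.75)·(-0.5)) / 3 = 21.5/3 = 7.1667
  s[X_2,X_2] = ((2.5)·(2.5) + (1.5)·(1.5) + (-3.5)·(-3.5) + (-0.5)·(-0.5)) / 3 = 21/3 = 7
  Sample standard deviations s_i = √(s[i,i]):
  s(X_1) = √(10.25) = 3.2016
  s(X_2) = √(7) = 2.6458

Step 3 — r_{ij} = s_{ij} / (s_i · s_j):
  r[X_1,X_1] = 1 (diagonal).
  r[X_1,X_2] = 7.1667 / (3.2016 · 2.6458) = 7.1667 / 8.4705 = 0.8461
  r[X_2,X_2] = 1 (diagonal).

R is symmetric with unit diagonal. Assembling:

R = [[1, 0.8461],
 [0.8461, 1]]


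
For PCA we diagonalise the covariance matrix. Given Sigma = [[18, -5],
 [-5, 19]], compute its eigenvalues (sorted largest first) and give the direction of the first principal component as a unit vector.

Step 1 — characteristic polynomial of 2×2 Sigma:
  det(Sigma - λI) = λ² - trace · λ + det = 0.
  trace = 18 + 19 = 37, det = 18·19 - (-5)² = 317.
Step 2 — discriminant:
  Δ = trace² - 4·det = 1369 - 1268 = 101.
Step 3 — eigenvalues:
  λ = (trace ± √Δ)/2 = (37 ± 10.0499)/2,
  λ_1 = 23.5249,  λ_2 = 13.4751.

Step 4 — unit eigenvector for λ_1: solve (Sigma - λ_1 I)v = 0. First row:
  (18 - 23.5249)·v_x + (-5)·v_y = 0, i.e. (-5.5249)·v_x + (-5)·v_y = 0,
  so v ∝ (b, λ_1 - a) = (-5, 5.5249); multiply by -1 so the first entry is positive: u = (5, -5.5249).
  ||u|| = √((5)² + (-5.5249)²) = √(55.5249) ≈ 7.4515,
  v_1 = u/||u|| ≈ (0.671, -0.7415) (||v_1|| = 1).

λ_1 = 23.5249,  λ_2 = 13.4751;  v_1 ≈ (0.671, -0.7415)


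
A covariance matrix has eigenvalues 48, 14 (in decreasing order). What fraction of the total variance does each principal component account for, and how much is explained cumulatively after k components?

Step 1 — total variance = trace(Sigma) = Σ λ_i = 48 + 14 = 62.

Step 2 — fraction explained by component i = λ_i / Σ λ:
  PC1: 48/62 = 0.7742
  PC2: 14/62 = 0.2258

Step 3 — cumulative fraction after k components = (λ_1 + ... + λ_k) / Σ λ:
  k = 1: 48/62 = 0.7742
  k = 2: (48 + 14)/62 = 62/62 = 1

Summary (fraction, with percent):

explained: PC1 0.7742 (77.42%), PC2 0.2258 (22.58%);  cumulative: 0.7742, 1


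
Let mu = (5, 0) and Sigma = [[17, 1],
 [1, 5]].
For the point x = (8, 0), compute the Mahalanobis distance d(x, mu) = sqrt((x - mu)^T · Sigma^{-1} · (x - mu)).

Step 1 — centre the observation: (x - mu) = (3, 0).

Step 2 — invert Sigma. det(Sigma) = 17·5 - (1)² = 84.
  Sigma^{-1} = (1/det) · [[d, -b], [-b, a]] = [[0.0595, -0.0119],
 [-0.0119, 0.2024]].

Step 3 — form the quadratic (x - mu)^T · Sigma^{-1} · (x - mu):
  Sigma^{-1} · (x - mu) = (0.1786, -0.0357).
  (x - mu)^T · [Sigma^{-1} · (x - mu)] = (3)·(0.1786) + (0)·(-0.0357) = 0.5357.

Step 4 — take square root: d = √(0.5357) ≈ 0.7319.

d(x, mu) = √(0.5357) ≈ 0.7319


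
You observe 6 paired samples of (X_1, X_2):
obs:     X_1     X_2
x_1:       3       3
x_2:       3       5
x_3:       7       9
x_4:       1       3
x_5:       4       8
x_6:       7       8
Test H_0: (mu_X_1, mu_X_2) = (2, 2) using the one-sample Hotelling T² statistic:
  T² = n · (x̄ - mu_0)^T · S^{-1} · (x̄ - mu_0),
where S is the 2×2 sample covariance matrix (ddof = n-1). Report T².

Step 1 — sample mean vector:
  mean(X_1) = (3 + 3 + 7 + 1 + 4 + 7) / 6 = 25/6 = 4.1667
  mean(X_2) = (3 + 5 + 9 + 3 + 8 + 8) / 6 = 36/6 = 6
  x̄ = (4.1667, 6),  deviation x̄ - mu_0 = (4.1667, 6) - (2, 2) = (2.1667, 4).

Step 2 — sample covariance matrix, S[i,j] = (1/(n-1)) · Σ_k (x_{k,i} - mean_i) · (x_{k,j} - mean_j), divisor n-1 = 5:
  S[X_1,X_1] = ((-1.1667)·(-1.1667) + (-1.1667)·(-1.1667) + (2.8333)·(2.8333) + (-3.1667)·(-3.1667) + (-0.1667)·(-0.1667) + (2.8333)·(2.8333)) / 5 = 28.8333/5 = 5.7667
  S[X_1,X_2] = ((-1.1667)·(-3) + (-1.1667)·(-1) + (2.8333)·(3) + (-3.1667)·(-3) + (-0.1667)·(2) + (2.8333)·(2)) / 5 = 28/5 = 5.6
  S[X_2,X_2] = ((-3)·(-3) + (-1)·(-1) + (3)·(3) + (-3)·(-3) + (2)·(2) + (2)·(2)) / 5 = 36/5 = 7.2
  S = [[5.7667, 5.6],
 [5.6, 7.2]].

Step 3 — invert S. det(S) = 5.7667·7.2 - (5.6)² = 10.16.
  S^{-1} = (1/det) · [[d, -b], [-b, a]] = [[0.7087, -0.5512],
 [-0.5512, 0.5676]].

Step 4 — quadratic form (x̄ - mu_0)^T · S^{-1} · (x̄ - mu_0):
  S^{-1} · (x̄ - mu_0) = (-0.6693, 1.0761),
  (x̄ - mu_0)^T · [...] = (2.1667)·(-0.6693) + (4)·(1.0761) = 2.8543.

Step 5 — scale by n: T² = 6 · 2.8543 = 17.126.

T² ≈ 17.126


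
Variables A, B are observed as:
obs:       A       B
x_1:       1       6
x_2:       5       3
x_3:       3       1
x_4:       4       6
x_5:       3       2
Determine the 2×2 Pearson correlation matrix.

Step 1 — column means:
  mean(A) = (1 + 5 + 3 + 4 + 3) / 5 = 16/5 = 3.2
  mean(B) = (6 + 3 + 1 + 6 + 2) / 5 = 18/5 = 3.6

Step 2 — sample variances and covariances s[i,j] = (1/(n-1)) · Σ_k (x_{k,i} - mean_i) · (x_{k,j} - mean_j), with n-1 = 4:
  s[A,A] = ((-2.2)·(-2.2) + (1.8)·(1.8) + (-0.2)·(-0.2) + (0.8)·(0.8) + (-0.2)·(-0.2)) / 4 = 8.8/4 = 2.2
  s[A,B] = ((-2.2)·(2.4) + (1.8)·(-0.6) + (-0.2)·(-2.6) + (0.8)·(2.4) + (-0.2)·(-1.6)) / 4 = -3.6/4 = -0.9
  s[B,B] = ((2.4)·(2.4) + (-0.6)·(-0.6) + (-2.6)·(-2.6) + (2.4)·(2.4) + (-1.6)·(-1.6)) / 4 = 21.2/4 = 5.3
  Sample standard deviations s_i = √(s[i,i]):
  s(A) = √(2.2) = 1.4832
  s(B) = √(5.3) = 2.3022

Step 3 — r_{ij} = s_{ij} / (s_i · s_j):
  r[A,A] = 1 (diagonal).
  r[A,B] = -0.9 / (1.4832 · 2.3022) = -0.9 / 3.4147 = -0.2636
  r[B,B] = 1 (diagonal).

R is symmetric with unit diagonal. Assembling:

R = [[1, -0.2636],
 [-0.2636, 1]]


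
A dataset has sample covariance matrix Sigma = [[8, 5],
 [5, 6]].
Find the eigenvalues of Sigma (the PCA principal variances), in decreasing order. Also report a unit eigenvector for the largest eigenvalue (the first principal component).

Step 1 — characteristic polynomial of 2×2 Sigma:
  det(Sigma - λI) = λ² - trace · λ + det = 0.
  trace = 8 + 6 = 14, det = 8·6 - (5)² = 23.
Step 2 — discriminant:
  Δ = trace² - 4·det = 196 - 92 = 104.
Step 3 — eigenvalues:
  λ = (trace ± √Δ)/2 = (14 ± 10.198)/2,
  λ_1 = 12.099,  λ_2 = 1.901.

Step 4 — unit eigenvector for λ_1: solve (Sigma - λ_1 I)v = 0. First row:
  (8 - 12.099)·v_x + (5)·v_y = 0, i.e. (-4.099)·v_x + (5)·v_y = 0,
  so v ∝ (b, λ_1 - a) = (5, 4.099) = u.
  ||u|| = √((5)² + (4.099)²) = √(41.802) ≈ 6.4654,
  v_1 = u/||u|| ≈ (0.7733, 0.634) (||v_1|| = 1).

λ_1 = 12.099,  λ_2 = 1.901;  v_1 ≈ (0.7733, 0.634)


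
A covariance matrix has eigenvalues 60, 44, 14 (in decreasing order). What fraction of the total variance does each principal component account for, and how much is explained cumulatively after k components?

Step 1 — total variance = trace(Sigma) = Σ λ_i = 60 + 44 + 14 = 118.

Step 2 — fraction explained by component i = λ_i / Σ λ:
  PC1: 60/118 = 0.5085
  PC2: 44/118 = 0.3729
  PC3: 14/118 = 0.1186

Step 3 — cumulative fraction after k components = (λ_1 + ... + λ_k) / Σ λ:
  k = 1: 60/118 = 0.5085
  k = 2: (60 + 44)/118 = 104/118 = 0.8814
  k = 3: (60 + 44 + 14)/118 = 118/118 = 1

Summary (fraction, with percent):

explained: PC1 0.5085 (50.85%), PC2 0.3729 (37.29%), PC3 0.1186 (11.86%);  cumulative: 0.5085, 0.8814, 1


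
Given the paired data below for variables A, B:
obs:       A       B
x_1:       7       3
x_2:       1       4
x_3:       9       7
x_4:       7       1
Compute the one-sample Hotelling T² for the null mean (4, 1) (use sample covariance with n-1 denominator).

Step 1 — sample mean vector:
  mean(A) = (7 + 1 + 9 + 7) / 4 = 24/4 = 6
  mean(B) = (3 + 4 + 7 + 1) / 4 = 15/4 = 3.75
  x̄ = (6, 3.75),  deviation x̄ - mu_0 = (6, 3.75) - (4, 1) = (2, 2.75).

Step 2 — sample covariance matrix, S[i,j] = (1/(n-1)) · Σ_k (x_{k,i} - mean_i) · (x_{k,j} - mean_j), divisor n-1 = 3:
  S[A,A] = ((1)·(1) + (-5)·(-5) + (3)·(3) + (1)·(1)) / 3 = 36/3 = 12
  S[A,B] = ((1)·(-0.75) + (-5)·(0.25) + (3)·(3.25) + (1)·(-2.75)) / 3 = 5/3 = 1.6667
  S[B,B] = ((-0.75)·(-0.75) + (0.25)·(0.25) + (3.25)·(3.25) + (-2.75)·(-2.75)) / 3 = 18.75/3 = 6.25
  S = [[12, 1.6667],
 [1.6667, 6.25]].

Step 3 — invert S. det(S) = 12·6.25 - (1.6667)² = 72.2222.
  S^{-1} = (1/det) · [[d, -b], [-b, a]] = [[0.0865, -0.0231],
 [-0.0231, 0.1662]].

Step 4 — quadratic form (x̄ - mu_0)^T · S^{-1} · (x̄ - mu_0):
  S^{-1} · (x̄ - mu_0) = (0.1096, 0.4108),
  (x̄ - mu_0)^T · [...] = (2)·(0.1096) + (2.75)·(0.4108) = 1.3488.

Step 5 — scale by n: T² = 4 · 1.3488 = 5.3954.

T² ≈ 5.3954


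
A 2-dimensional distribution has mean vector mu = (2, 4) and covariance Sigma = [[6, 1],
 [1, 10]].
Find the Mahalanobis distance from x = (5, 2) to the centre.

Step 1 — centre the observation: (x - mu) = (3, -2).

Step 2 — invert Sigma. det(Sigma) = 6·10 - (1)² = 59.
  Sigma^{-1} = (1/det) · [[d, -b], [-b, a]] = [[0.1695, -0.0169],
 [-0.0169, 0.1017]].

Step 3 — form the quadratic (x - mu)^T · Sigma^{-1} · (x - mu):
  Sigma^{-1} · (x - mu) = (0.5424, -0.2542).
  (x - mu)^T · [Sigma^{-1} · (x - mu)] = (3)·(0.5424) + (-2)·(-0.2542) = 2.1356.

Step 4 — take square root: d = √(2.1356) ≈ 1.4614.

d(x, mu) = √(2.1356) ≈ 1.4614


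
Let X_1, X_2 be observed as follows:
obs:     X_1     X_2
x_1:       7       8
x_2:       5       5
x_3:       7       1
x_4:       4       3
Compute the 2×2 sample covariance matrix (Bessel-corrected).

Step 1 — column means:
  mean(X_1) = (7 + 5 + 7 + 4) / 4 = 23/4 = 5.75
  mean(X_2) = (8 + 5 + 1 + 3) / 4 = 17/4 = 4.25

Step 2 — sample covariance S[i,j] = (1/(n-1)) · Σ_k (x_{k,i} - mean_i) · (x_{k,j} - mean_j), with n-1 = 3.
  S[X_1,X_1] = ((1.25)·(1.25) + (-0.75)·(-0.75) + (1.25)·(1.25) + (-1.75)·(-1.75)) / 3 = 6.75/3 = 2.25
  S[X_1,X_2] = ((1.25)·(3.75) + (-0.75)·(0.75) + (1.25)·(-3.25) + (-1.75)·(-1.25)) / 3 = 2.25/3 = 0.75
  S[X_2,X_2] = ((3.75)·(3.75) + (0.75)·(0.75) + (-3.25)·(-3.25) + (-1.25)·(-1.25)) / 3 = 26.75/3 = 8.9167

S is symmetric (S[j,i] = S[i,j]). Assembling:

S = [[2.25, 0.75],
 [0.75, 8.9167]]


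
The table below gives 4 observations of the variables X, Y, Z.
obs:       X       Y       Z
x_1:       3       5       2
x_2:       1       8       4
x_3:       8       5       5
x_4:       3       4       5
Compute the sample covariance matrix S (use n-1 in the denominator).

Step 1 — column means:
  mean(X) = (3 + 1 + 8 + 3) / 4 = 15/4 = 3.75
  mean(Y) = (5 + 8 + 5 + 4) / 4 = 22/4 = 5.5
  mean(Z) = (2 + 4 + 5 + 5) / 4 = 16/4 = 4

Step 2 — sample covariance S[i,j] = (1/(n-1)) · Σ_k (x_{k,i} - mean_i) · (x_{k,j} - mean_j), with n-1 = 3.
  S[X,X] = ((-0.75)·(-0.75) + (-2.75)·(-2.75) + (4.25)·(4.25) + (-0.75)·(-0.75)) / 3 = 26.75/3 = 8.9167
  S[X,Y] = ((-0.75)·(-0.5) + (-2.75)·(2.5) + (4.25)·(-0.5) + (-0.75)·(-1.5)) / 3 = -7.5/3 = -2.5
  S[X,Z] = ((-0.75)·(-2) + (-2.75)·(0) + (4.25)·(1) + (-0.75)·(1)) / 3 = 5/3 = 1.6667
  S[Y,Y] = ((-0.5)·(-0.5) + (2.5)·(2.5) + (-0.5)·(-0.5) + (-1.5)·(-1.5)) / 3 = 9/3 = 3
  S[Y,Z] = ((-0.5)·(-2) + (2.5)·(0) + (-0.5)·(1) + (-1.5)·(1)) / 3 = -1/3 = -0.3333
  S[Z,Z] = ((-2)·(-2) + (0)·(0) + (1)·(1) + (1)·(1)) / 3 = 6/3 = 2

S is symmetric (S[j,i] = S[i,j]). Assembling:

S = [[8.9167, -2.5, 1.6667],
 [-2.5, 3, -0.3333],
 [1.6667, -0.3333, 2]]


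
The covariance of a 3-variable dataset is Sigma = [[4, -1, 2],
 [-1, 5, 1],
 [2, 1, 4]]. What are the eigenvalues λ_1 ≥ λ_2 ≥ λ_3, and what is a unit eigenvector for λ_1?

Step 1 — characteristic polynomial p(λ) = det(λI - Sigma) = λ³ - tr·λ² + c_1·λ - det, where tr = trace, c_1 = sum of the principal 2×2 minors, det = det(Sigma):
  tr = 4 + 5 + 4 = 13,
  c_1 = (4·5 - (-1)²) + (4·4 - (2)²) + (5·4 - (1)²) = 19 + 12 + 19 = 50,
  det = 4·(5·4 - (1)²) - (-1)·((-1)·4 - (1)·(2)) + (2)·((-1)·(1) - 5·(2)) = 4·(19) - (-1)·(-6) + (2)·(-11) = 48.
  So p(λ) = λ³ - 13λ² + 50λ - 48.
Step 2 — look for an integer root (rational root theorem: any rational root is an integer divisor of 48). Testing λ = 6:
  p(6) = 216 - 468 + 300 - 48 = 0  ✓
  Dividing out (λ - 6): p(λ) = (λ - 6)(λ² - 7λ + 8).
Step 3 — remaining eigenvalues from the quadratic λ² - 7λ + 8 = 0:
  Δ = 7² - 4·8 = 49 - 32 = 17,  λ = (7 ± √17)/2 = (7 ± 4.1231)/2 ≈ 5.5616 or 1.4384.
  Sorted: λ_1 = 6,  λ_2 = 5.5616,  λ_3 = 1.4384  (check: sum = 13 = tr ✓).

Step 4 — unit eigenvector for λ_1 = 6: v spans the null space of (Sigma - λ_1 I), whose rows are
  r_1 = (-2, -1, 2),  r_2 = (-1, -1, 1),  r_3 = (2, 1, -2).
  v is orthogonal to every row, so take v ∝ r_1 × r_2 = ((-1)·(1) - (2)·(-1), (2)·(-1) - (-2)·(1), (-2)·(-1) - (-1)·(-1)) = (1, 0, 1).
  Let u = (1, 0, 1).
  ||u|| = √((1)² + (0)² + (1)²) = √(2) ≈ 1.4142,  v_1 = u/||u|| ≈ (0.7071, 0, 0.7071) (||v_1|| = 1).

λ_1 = 6,  λ_2 = 5.5616,  λ_3 = 1.4384;  v_1 ≈ (0.7071, 0, 0.7071)


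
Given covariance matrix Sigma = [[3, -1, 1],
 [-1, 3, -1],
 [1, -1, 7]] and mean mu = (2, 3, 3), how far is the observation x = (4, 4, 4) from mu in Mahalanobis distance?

Step 1 — centre the observation: (x - mu) = (2, 1, 1).

Step 2 — invert Sigma (cofactor / det for 3×3, or solve directly):
  Sigma^{-1} = [[0.3846, 0.1154, -0.0385],
 [0.1154, 0.3846, 0.0385],
 [-0.0385, 0.0385, 0.1538]].

Step 3 — form the quadratic (x - mu)^T · Sigma^{-1} · (x - mu):
  Sigma^{-1} · (x - mu) = (0.8462, 0.6538, 0.1154).
  (x - mu)^T · [Sigma^{-1} · (x - mu)] = (2)·(0.8462) + (1)·(0.6538) + (1)·(0.1154) = 2.4615.

Step 4 — take square root: d = √(2.4615) ≈ 1.5689.

d(x, mu) = √(2.4615) ≈ 1.5689


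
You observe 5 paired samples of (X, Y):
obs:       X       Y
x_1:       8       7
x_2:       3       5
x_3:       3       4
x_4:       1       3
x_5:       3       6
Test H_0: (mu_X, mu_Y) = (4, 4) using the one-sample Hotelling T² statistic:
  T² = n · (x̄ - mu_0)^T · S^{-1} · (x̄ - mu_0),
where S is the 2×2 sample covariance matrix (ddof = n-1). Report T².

Step 1 — sample mean vector:
  mean(X) = (8 + 3 + 3 + 1 + 3) / 5 = 18/5 = 3.6
  mean(Y) = (7 + 5 + 4 + 3 + 6) / 5 = 25/5 = 5
  x̄ = (3.6, 5),  deviation x̄ - mu_0 = (3.6, 5) - (4, 4) = (-0.4, 1).

Step 2 — sample covariance matrix, S[i,j] = (1/(n-1)) · Σ_k (x_{k,i} - mean_i) · (x_{k,j} - mean_j), divisor n-1 = 4:
  S[X,X] = ((4.4)·(4.4) + (-0.6)·(-0.6) + (-0.6)·(-0.6) + (-2.6)·(-2.6) + (-0.6)·(-0.6)) / 4 = 27.2/4 = 6.8
  S[X,Y] = ((4.4)·(2) + (-0.6)·(0) + (-0.6)·(-1) + (-2.6)·(-2) + (-0.6)·(1)) / 4 = 14/4 = 3.5
  S[Y,Y] = ((2)·(2) + (0)·(0) + (-1)·(-1) + (-2)·(-2) + (1)·(1)) / 4 = 10/4 = 2.5
  S = [[6.8, 3.5],
 [3.5, 2.5]].

Step 3 — invert S. det(S) = 6.8·2.5 - (3.5)² = 4.75.
  S^{-1} = (1/det) · [[d, -b], [-b, a]] = [[0.5263, -0.7368],
 [-0.7368, 1.4316]].

Step 4 — quadratic form (x̄ - mu_0)^T · S^{-1} · (x̄ - mu_0):
  S^{-1} · (x̄ - mu_0) = (-0.9474, 1.7263),
  (x̄ - mu_0)^T · [...] = (-0.4)·(-0.9474) + (1)·(1.7263) = 2.1053.

Step 5 — scale by n: T² = 5 · 2.1053 = 10.5263.

T² ≈ 10.5263


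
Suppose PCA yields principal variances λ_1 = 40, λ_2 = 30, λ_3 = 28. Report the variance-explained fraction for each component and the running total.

Step 1 — total variance = trace(Sigma) = Σ λ_i = 40 + 30 + 28 = 98.

Step 2 — fraction explained by component i = λ_i / Σ λ:
  PC1: 40/98 = 0.4082
  PC2: 30/98 = 0.3061
  PC3: 28/98 = 0.2857

Step 3 — cumulative fraction after k components = (λ_1 + ... + λ_k) / Σ λ:
  k = 1: 40/98 = 0.4082
  k = 2: (40 + 30)/98 = 70/98 = 0.7143
  k = 3: (40 + 30 + 28)/98 = 98/98 = 1

Summary (fraction, with percent):

explained: PC1 0.4082 (40.82%), PC2 0.3061 (30.61%), PC3 0.2857 (28.57%);  cumulative: 0.4082, 0.7143, 1


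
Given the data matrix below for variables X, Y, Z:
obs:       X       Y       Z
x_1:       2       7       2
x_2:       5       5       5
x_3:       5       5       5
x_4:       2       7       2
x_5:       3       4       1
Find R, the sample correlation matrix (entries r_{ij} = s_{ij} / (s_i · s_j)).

Step 1 — column means:
  mean(X) = (2 + 5 + 5 + 2 + 3) / 5 = 17/5 = 3.4
  mean(Y) = (7 + 5 + 5 + 7 + 4) / 5 = 28/5 = 5.6
  mean(Z) = (2 + 5 + 5 + 2 + 1) / 5 = 15/5 = 3

Step 2 — sample variances and covariances s[i,j] = (1/(n-1)) · Σ_k (x_{k,i} - mean_i) · (x_{k,j} - mean_j), with n-1 = 4:
  s[X,X] = ((-1.4)·(-1.4) + (1.6)·(1.6) + (1.6)·(1.6) + (-1.4)·(-1.4) + (-0.4)·(-0.4)) / 4 = 9.2/4 = 2.3
  s[X,Y] = ((-1.4)·(1.4) + (1.6)·(-0.6) + (1.6)·(-0.6) + (-1.4)·(1.4) + (-0.4)·(-1.6)) / 4 = -5.2/4 = -1.3
  s[X,Z] = ((-1.4)·(-1) + (1.6)·(2) + (1.6)·(2) + (-1.4)·(-1) + (-0.4)·(-2)) / 4 = 10/4 = 2.5
  s[Y,Y] = ((1.4)·(1.4) + (-0.6)·(-0.6) + (-0.6)·(-0.6) + (1.4)·(1.4) + (-1.6)·(-1.6)) / 4 = 7.2/4 = 1.8
  s[Y,Z] = ((1.4)·(-1) + (-0.6)·(2) + (-0.6)·(2) + (1.4)·(-1) + (-1.6)·(-2)) / 4 = -2/4 = -0.5
  s[Z,Z] = ((-1)·(-1) + (2)·(2) + (2)·(2) + (-1)·(-1) + (-2)·(-2)) / 4 = 14/4 = 3.5
  Sample standard deviations s_i = √(s[i,i]):
  s(X) = √(2.3) = 1.5166
  s(Y) = √(1.8) = 1.3416
  s(Z) = √(3.5) = 1.8708

Step 3 — r_{ij} = s_{ij} / (s_i · s_j):
  r[X,X] = 1 (diagonal).
  r[X,Y] = -1.3 / (1.5166 · 1.3416) = -1.3 / 2.0347 = -0.6389
  r[X,Z] = 2.5 / (1.5166 · 1.8708) = 2.5 / 2.8373 = 0.8811
  r[Y,Y] = 1 (diagonal).
  r[Y,Z] = -0.5 / (1.3416 · 1.8708) = -0.5 / 2.51 = -0.1992
  r[Z,Z] = 1 (diagonal).

R is symmetric with unit diagonal. Assembling:

R = [[1, -0.6389, 0.8811],
 [-0.6389, 1, -0.1992],
 [0.8811, -0.1992, 1]]


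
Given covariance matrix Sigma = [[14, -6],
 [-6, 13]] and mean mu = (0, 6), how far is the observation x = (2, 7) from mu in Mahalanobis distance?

Step 1 — centre the observation: (x - mu) = (2, 1).

Step 2 — invert Sigma. det(Sigma) = 14·13 - (-6)² = 146.
  Sigma^{-1} = (1/det) · [[d, -b], [-b, a]] = [[0.089, 0.0411],
 [0.0411, 0.0959]].

Step 3 — form the quadratic (x - mu)^T · Sigma^{-1} · (x - mu):
  Sigma^{-1} · (x - mu) = (0.2192, 0.1781).
  (x - mu)^T · [Sigma^{-1} · (x - mu)] = (2)·(0.2192) + (1)·(0.1781) = 0.6164.

Step 4 — take square root: d = √(0.6164) ≈ 0.7851.

d(x, mu) = √(0.6164) ≈ 0.7851


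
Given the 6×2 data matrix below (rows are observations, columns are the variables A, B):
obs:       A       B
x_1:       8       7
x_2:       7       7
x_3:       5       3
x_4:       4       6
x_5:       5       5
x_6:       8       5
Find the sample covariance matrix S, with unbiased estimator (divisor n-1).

Step 1 — column means:
  mean(A) = (8 + 7 + 5 + 4 + 5 + 8) / 6 = 37/6 = 6.1667
  mean(B) = (7 + 7 + 3 + 6 + 5 + 5) / 6 = 33/6 = 5.5

Step 2 — sample covariance S[i,j] = (1/(n-1)) · Σ_k (x_{k,i} - mean_i) · (x_{k,j} - mean_j), with n-1 = 5.
  S[A,A] = ((1.8333)·(1.8333) + (0.8333)·(0.8333) + (-1.1667)·(-1.1667) + (-2.1667)·(-2.1667) + (-1.1667)·(-1.1667) + (1.8333)·(1.8333)) / 5 = 14.8333/5 = 2.9667
  S[A,B] = ((1.8333)·(1.5) + (0.8333)·(1.5) + (-1.1667)·(-2.5) + (-2.1667)·(0.5) + (-1.1667)·(-0.5) + (1.8333)·(-0.5)) / 5 = 5.5/5 = 1.1
  S[B,B] = ((1.5)·(1.5) + (1.5)·(1.5) + (-2.5)·(-2.5) + (0.5)·(0.5) + (-0.5)·(-0.5) + (-0.5)·(-0.5)) / 5 = 11.5/5 = 2.3

S is symmetric (S[j,i] = S[i,j]). Assembling:

S = [[2.9667, 1.1],
 [1.1, 2.3]]


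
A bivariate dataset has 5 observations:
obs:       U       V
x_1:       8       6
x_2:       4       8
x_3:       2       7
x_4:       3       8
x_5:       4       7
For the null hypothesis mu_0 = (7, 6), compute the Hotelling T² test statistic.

Step 1 — sample mean vector:
  mean(U) = (8 + 4 + 2 + 3 + 4) / 5 = 21/5 = 4.2
  mean(V) = (6 + 8 + 7 + 8 + 7) / 5 = 36/5 = 7.2
  x̄ = (4.2, 7.2),  deviation x̄ - mu_0 = (4.2, 7.2) - (7, 6) = (-2.8, 1.2).

Step 2 — sample covariance matrix, S[i,j] = (1/(n-1)) · Σ_k (x_{k,i} - mean_i) · (x_{k,j} - mean_j), divisor n-1 = 4:
  S[U,U] = ((3.8)·(3.8) + (-0.2)·(-0.2) + (-2.2)·(-2.2) + (-1.2)·(-1.2) + (-0.2)·(-0.2)) / 4 = 20.8/4 = 5.2
  S[U,V] = ((3.8)·(-1.2) + (-0.2)·(0.8) + (-2.2)·(-0.2) + (-1.2)·(0.8) + (-0.2)·(-0.2)) / 4 = -5.2/4 = -1.3
  S[V,V] = ((-1.2)·(-1.2) + (0.8)·(0.8) + (-0.2)·(-0.2) + (0.8)·(0.8) + (-0.2)·(-0.2)) / 4 = 2.8/4 = 0.7
  S = [[5.2, -1.3],
 [-1.3, 0.7]].

Step 3 — invert S. det(S) = 5.2·0.7 - (-1.3)² = 1.95.
  S^{-1} = (1/det) · [[d, -b], [-b, a]] = [[0.359, 0.6667],
 [0.6667, 2.6667]].

Step 4 — quadratic form (x̄ - mu_0)^T · S^{-1} · (x̄ - mu_0):
  S^{-1} · (x̄ - mu_0) = (-0.2051, 1.3333),
  (x̄ - mu_0)^T · [...] = (-2.8)·(-0.2051) + (1.2)·(1.3333) = 2.1744.

Step 5 — scale by n: T² = 5 · 2.1744 = 10.8718.

T² ≈ 10.8718


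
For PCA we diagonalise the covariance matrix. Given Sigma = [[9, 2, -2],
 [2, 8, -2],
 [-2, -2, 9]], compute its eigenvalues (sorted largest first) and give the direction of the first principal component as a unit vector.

Step 1 — characteristic polynomial p(λ) = det(λI - Sigma) = λ³ - tr·λ² + c_1·λ - det, where tr = trace, c_1 = sum of the principal 2×2 minors, det = det(Sigma):
  tr = 9 + 8 + 9 = 26,
  c_1 = (9·8 - (2)²) + (9·9 - (-2)²) + (8·9 - (-2)²) = 68 + 77 + 68 = 213,
  det = 9·(8·9 - (-2)²) - (2)·((2)·9 - (-2)·(-2)) + (-2)·((2)·(-2) - 8·(-2)) = 9·(68) - (2)·(14) + (-2)·(12) = 560.
  So p(λ) = λ³ - 26λ² + 213λ - 560.
Step 2 — look for an integer root (rational root theorem: any rational root is an integer divisor of 560). Testing λ = 7:
  p(7) = 343 - 1274 + 1491 - 560 = 0  ✓
  Dividing out (λ - 7): p(λ) = (λ - 7)(λ² - 19λ + 80).
Step 3 — remaining eigenvalues from the quadratic λ² - 19λ + 80 = 0:
  Δ = 19² - 4·80 = 361 - 320 = 41,  λ = (19 ± √41)/2 = (19 ± 6.4031)/2 ≈ 12.7016 or 6.2984.
  Sorted: λ_1 = 12.7016,  λ_2 = 7,  λ_3 = 6.2984  (check: sum = 26 = tr ✓).

Step 4 — unit eigenvector for λ_1 ≈ 12.7016: v spans the null space of (Sigma - λ_1 I), whose rows are
  r_1 = (-3.7016, 2, -2),  r_2 = (2, -4.7016, -2),  r_3 = (-2, -2, -3.7016).
  v is orthogonal to every row, so take v ∝ r_1 × r_2 = ((2)·(-2) - (-2)·(-4.7016), (-2)·(2) - (-3.7016)·(-2), (-3.7016)·(-4.7016) - (2)·(2)) ≈ (-13.4031, -11.4031, 13.4031).
  Rescale (multiply by -1 so the first nonzero entry is positive): u = (13.4031, 11.4031, -13.4031).
  ||u|| = √((13.4031)² + (11.4031)² + (-13.4031)²) = √(489.3187) ≈ 22.1205,  v_1 = u/||u|| ≈ (0.6059, 0.5155, -0.6059) (||v_1|| = 1).

λ_1 = 12.7016,  λ_2 = 7,  λ_3 = 6.2984;  v_1 ≈ (0.6059, 0.5155, -0.6059)


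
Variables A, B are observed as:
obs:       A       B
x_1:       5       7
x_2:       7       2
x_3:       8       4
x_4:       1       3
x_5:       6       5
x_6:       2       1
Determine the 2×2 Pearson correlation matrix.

Step 1 — column means:
  mean(A) = (5 + 7 + 8 + 1 + 6 + 2) / 6 = 29/6 = 4.8333
  mean(B) = (7 + 2 + 4 + 3 + 5 + 1) / 6 = 22/6 = 3.6667

Step 2 — sample variances and covariances s[i,j] = (1/(n-1)) · Σ_k (x_{k,i} - mean_i) · (x_{k,j} - mean_j), with n-1 = 5:
  s[A,A] = ((0.1667)·(0.1667) + (2.1667)·(2.1667) + (3.1667)·(3.1667) + (-3.8333)·(-3.8333) + (1.1667)·(1.1667) + (-2.8333)·(-2.8333)) / 5 = 38.8333/5 = 7.7667
  s[A,B] = ((0.1667)·(3.3333) + (2.1667)·(-1.6667) + (3.1667)·(0.3333) + (-3.8333)·(-0.6667) + (1.1667)·(1.3333) + (-2.8333)·(-2.6667)) / 5 = 9.6667/5 = 1.9333
  s[B,B] = ((3.3333)·(3.3333) + (-1.6667)·(-1.6667) + (0.3333)·(0.3333) + (-0.6667)·(-0.6667) + (1.3333)·(1.3333) + (-2.6667)·(-2.6667)) / 5 = 23.3333/5 = 4.6667
  Sample standard deviations s_i = √(s[i,i]):
  s(A) = √(7.7667) = 2.7869
  s(B) = √(4.6667) = 2.1602

Step 3 — r_{ij} = s_{ij} / (s_i · s_j):
  r[A,A] = 1 (diagonal).
  r[A,B] = 1.9333 / (2.7869 · 2.1602) = 1.9333 / 6.0203 = 0.3211
  r[B,B] = 1 (diagonal).

R is symmetric with unit diagonal. Assembling:

R = [[1, 0.3211],
 [0.3211, 1]]


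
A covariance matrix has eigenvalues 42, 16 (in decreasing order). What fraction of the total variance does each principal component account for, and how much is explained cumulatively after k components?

Step 1 — total variance = trace(Sigma) = Σ λ_i = 42 + 16 = 58.

Step 2 — fraction explained by component i = λ_i / Σ λ:
  PC1: 42/58 = 0.7241
  PC2: 16/58 = 0.2759

Step 3 — cumulative fraction after k components = (λ_1 + ... + λ_k) / Σ λ:
  k = 1: 42/58 = 0.7241
  k = 2: (42 + 16)/58 = 58/58 = 1

Summary (fraction, with percent):

explained: PC1 0.7241 (72.41%), PC2 0.2759 (27.59%);  cumulative: 0.7241, 1


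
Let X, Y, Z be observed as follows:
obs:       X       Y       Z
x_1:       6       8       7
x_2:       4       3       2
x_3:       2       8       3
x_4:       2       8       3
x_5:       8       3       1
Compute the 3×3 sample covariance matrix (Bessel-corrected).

Step 1 — column means:
  mean(X) = (6 + 4 + 2 + 2 + 8) / 5 = 22/5 = 4.4
  mean(Y) = (8 + 3 + 8 + 8 + 3) / 5 = 30/5 = 6
  mean(Z) = (7 + 2 + 3 + 3 + 1) / 5 = 16/5 = 3.2

Step 2 — sample covariance S[i,j] = (1/(n-1)) · Σ_k (x_{k,i} - mean_i) · (x_{k,j} - mean_j), with n-1 = 4.
  S[X,X] = ((1.6)·(1.6) + (-0.4)·(-0.4) + (-2.4)·(-2.4) + (-2.4)·(-2.4) + (3.6)·(3.6)) / 4 = 27.2/4 = 6.8
  S[X,Y] = ((1.6)·(2) + (-0.4)·(-3) + (-2.4)·(2) + (-2.4)·(2) + (3.6)·(-3)) / 4 = -16/4 = -4
  S[X,Z] = ((1.6)·(3.8) + (-0.4)·(-1.2) + (-2.4)·(-0.2) + (-2.4)·(-0.2) + (3.6)·(-2.2)) / 4 = -0.4/4 = -0.1
  S[Y,Y] = ((2)·(2) + (-3)·(-3) + (2)·(2) + (2)·(2) + (-3)·(-3)) / 4 = 30/4 = 7.5
  S[Y,Z] = ((2)·(3.8) + (-3)·(-1.2) + (2)·(-0.2) + (2)·(-0.2) + (-3)·(-2.2)) / 4 = 17/4 = 4.25
  S[Z,Z] = ((3.8)·(3.8) + (-1.2)·(-1.2) + (-0.2)·(-0.2) + (-0.2)·(-0.2) + (-2.2)·(-2.2)) / 4 = 20.8/4 = 5.2

S is symmetric (S[j,i] = S[i,j]). Assembling:

S = [[6.8, -4, -0.1],
 [-4, 7.5, 4.25],
 [-0.1, 4.25, 5.2]]


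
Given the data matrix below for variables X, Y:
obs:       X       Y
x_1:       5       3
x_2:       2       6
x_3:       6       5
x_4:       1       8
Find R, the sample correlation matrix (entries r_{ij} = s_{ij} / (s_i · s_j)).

Step 1 — column means:
  mean(X) = (5 + 2 + 6 + 1) / 4 = 14/4 = 3.5
  mean(Y) = (3 + 6 + 5 + 8) / 4 = 22/4 = 5.5

Step 2 — sample variances and covariances s[i,j] = (1/(n-1)) · Σ_k (x_{k,i} - mean_i) · (x_{k,j} - mean_j), with n-1 = 3:
  s[X,X] = ((1.5)·(1.5) + (-1.5)·(-1.5) + (2.5)·(2.5) + (-2.5)·(-2.5)) / 3 = 17/3 = 5.6667
  s[X,Y] = ((1.5)·(-2.5) + (-1.5)·(0.5) + (2.5)·(-0.5) + (-2.5)·(2.5)) / 3 = -12/3 = -4
  s[Y,Y] = ((-2.5)·(-2.5) + (0.5)·(0.5) + (-0.5)·(-0.5) + (2.5)·(2.5)) / 3 = 13/3 = 4.3333
  Sample standard deviations s_i = √(s[i,i]):
  s(X) = √(5.6667) = 2.3805
  s(Y) = √(4.3333) = 2.0817

Step 3 — r_{ij} = s_{ij} / (s_i · s_j):
  r[X,X] = 1 (diagonal).
  r[X,Y] = -4 / (2.3805 · 2.0817) = -4 / 4.9554 = -0.8072
  r[Y,Y] = 1 (diagonal).

R is symmetric with unit diagonal. Assembling:

R = [[1, -0.8072],
 [-0.8072, 1]]


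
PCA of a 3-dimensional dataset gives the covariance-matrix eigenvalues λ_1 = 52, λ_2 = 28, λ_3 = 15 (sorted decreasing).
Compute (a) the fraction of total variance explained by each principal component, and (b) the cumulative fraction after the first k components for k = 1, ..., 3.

Step 1 — total variance = trace(Sigma) = Σ λ_i = 52 + 28 + 15 = 95.

Step 2 — fraction explained by component i = λ_i / Σ λ:
  PC1: 52/95 = 0.5474
  PC2: 28/95 = 0.2947
  PC3: 15/95 = 0.1579

Step 3 — cumulative fraction after k components = (λ_1 + ... + λ_k) / Σ λ:
  k = 1: 52/95 = 0.5474
  k = 2: (52 + 28)/95 = 80/95 = 0.8421
  k = 3: (52 + 28 + 15)/95 = 95/95 = 1

Summary (fraction, with percent):

explained: PC1 0.5474 (54.74%), PC2 0.2947 (29.47%), PC3 0.1579 (15.79%);  cumulative: 0.5474, 0.8421, 1


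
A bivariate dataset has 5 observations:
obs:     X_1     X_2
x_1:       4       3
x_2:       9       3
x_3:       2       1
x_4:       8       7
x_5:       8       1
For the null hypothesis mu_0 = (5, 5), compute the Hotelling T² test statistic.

Step 1 — sample mean vector:
  mean(X_1) = (4 + 9 + 2 + 8 + 8) / 5 = 31/5 = 6.2
  mean(X_2) = (3 + 3 + 1 + 7 + 1) / 5 = 15/5 = 3
  x̄ = (6.2, 3),  deviation x̄ - mu_0 = (6.2, 3) - (5, 5) = (1.2, -2).

Step 2 — sample covariance matrix, S[i,j] = (1/(n-1)) · Σ_k (x_{k,i} - mean_i) · (x_{k,j} - mean_j), divisor n-1 = 4:
  S[X_1,X_1] = ((-2.2)·(-2.2) + (2.8)·(2.8) + (-4.2)·(-4.2) + (1.8)·(1.8) + (1.8)·(1.8)) / 4 = 36.8/4 = 9.2
  S[X_1,X_2] = ((-2.2)·(0) + (2.8)·(0) + (-4.2)·(-2) + (1.8)·(4) + (1.8)·(-2)) / 4 = 12/4 = 3
  S[X_2,X_2] = ((0)·(0) + (0)·(0) + (-2)·(-2) + (4)·(4) + (-2)·(-2)) / 4 = 24/4 = 6
  S = [[9.2, 3],
 [3, 6]].

Step 3 — invert S. det(S) = 9.2·6 - (3)² = 46.2.
  S^{-1} = (1/det) · [[d, -b], [-b, a]] = [[0.1299, -0.0649],
 [-0.0649, 0.1991]].

Step 4 — quadratic form (x̄ - mu_0)^T · S^{-1} · (x̄ - mu_0):
  S^{-1} · (x̄ - mu_0) = (0.2857, -0.4762),
  (x̄ - mu_0)^T · [...] = (1.2)·(0.2857) + (-2)·(-0.4762) = 1.2952.

Step 5 — scale by n: T² = 5 · 1.2952 = 6.4762.

T² ≈ 6.4762


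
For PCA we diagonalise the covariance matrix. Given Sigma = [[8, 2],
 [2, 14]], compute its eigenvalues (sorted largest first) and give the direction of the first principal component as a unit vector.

Step 1 — characteristic polynomial of 2×2 Sigma:
  det(Sigma - λI) = λ² - trace · λ + det = 0.
  trace = 8 + 14 = 22, det = 8·14 - (2)² = 108.
Step 2 — discriminant:
  Δ = trace² - 4·det = 484 - 432 = 52.
Step 3 — eigenvalues:
  λ = (trace ± √Δ)/2 = (22 ± 7.2111)/2,
  λ_1 = 14.6056,  λ_2 = 7.3944.

Step 4 — unit eigenvector for λ_1: solve (Sigma - λ_1 I)v = 0. First row:
  (8 - 14.6056)·v_x + (2)·v_y = 0, i.e. (-6.6056)·v_x + (2)·v_y = 0,
  so v ∝ (b, λ_1 - a) = (2, 6.6056) = u.
  ||u|| = √((2)² + (6.6056)²) = √(47.6333) ≈ 6.9017,
  v_1 = u/||u|| ≈ (0.2898, 0.9571) (||v_1|| = 1).

λ_1 = 14.6056,  λ_2 = 7.3944;  v_1 ≈ (0.2898, 0.9571)


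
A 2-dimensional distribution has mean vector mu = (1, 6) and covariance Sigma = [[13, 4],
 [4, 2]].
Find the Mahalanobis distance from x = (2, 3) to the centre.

Step 1 — centre the observation: (x - mu) = (1, -3).

Step 2 — invert Sigma. det(Sigma) = 13·2 - (4)² = 10.
  Sigma^{-1} = (1/det) · [[d, -b], [-b, a]] = [[0.2, -0.4],
 [-0.4, 1.3]].

Step 3 — form the quadratic (x - mu)^T · Sigma^{-1} · (x - mu):
  Sigma^{-1} · (x - mu) = (1.4, -4.3).
  (x - mu)^T · [Sigma^{-1} · (x - mu)] = (1)·(1.4) + (-3)·(-4.3) = 14.3.

Step 4 — take square root: d = √(14.3) ≈ 3.7815.

d(x, mu) = √(14.3) ≈ 3.7815


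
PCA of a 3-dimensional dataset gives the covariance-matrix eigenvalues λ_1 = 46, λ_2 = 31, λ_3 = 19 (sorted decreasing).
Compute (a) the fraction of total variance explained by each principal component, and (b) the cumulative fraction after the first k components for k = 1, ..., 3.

Step 1 — total variance = trace(Sigma) = Σ λ_i = 46 + 31 + 19 = 96.

Step 2 — fraction explained by component i = λ_i / Σ λ:
  PC1: 46/96 = 0.4792
  PC2: 31/96 = 0.3229
  PC3: 19/96 = 0.1979

Step 3 — cumulative fraction after k components = (λ_1 + ... + λ_k) / Σ λ:
  k = 1: 46/96 = 0.4792
  k = 2: (46 + 31)/96 = 77/96 = 0.8021
  k = 3: (46 + 31 + 19)/96 = 96/96 = 1

Summary (fraction, with percent):

explained: PC1 0.4792 (47.92%), PC2 0.3229 (32.29%), PC3 0.1979 (19.79%);  cumulative: 0.4792, 0.8021, 1


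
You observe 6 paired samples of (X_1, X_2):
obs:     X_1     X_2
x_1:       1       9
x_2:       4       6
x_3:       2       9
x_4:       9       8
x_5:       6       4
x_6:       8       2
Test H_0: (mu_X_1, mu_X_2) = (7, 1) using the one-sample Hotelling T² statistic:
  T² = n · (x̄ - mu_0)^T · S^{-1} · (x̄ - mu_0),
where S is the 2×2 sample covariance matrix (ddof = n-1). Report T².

Step 1 — sample mean vector:
  mean(X_1) = (1 + 4 + 2 + 9 + 6 + 8) / 6 = 30/6 = 5
  mean(X_2) = (9 + 6 + 9 + 8 + 4 + 2) / 6 = 38/6 = 6.3333
  x̄ = (5, 6.3333),  deviation x̄ - mu_0 = (5, 6.3333) - (7, 1) = (-2, 5.3333).

Step 2 — sample covariance matrix, S[i,j] = (1/(n-1)) · Σ_k (x_{k,i} - mean_i) · (x_{k,j} - mean_j), divisor n-1 = 5:
  S[X_1,X_1] = ((-4)·(-4) + (-1)·(-1) + (-3)·(-3) + (4)·(4) + (1)·(1) + (3)·(3)) / 5 = 52/5 = 10.4
  S[X_1,X_2] = ((-4)·(2.6667) + (-1)·(-0.3333) + (-3)·(2.6667) + (4)·(1.6667) + (1)·(-2.3333) + (3)·(-4.3333)) / 5 = -27/5 = -5.4
  S[X_2,X_2] = ((2.6667)·(2.6667) + (-0.3333)·(-0.3333) + (2.6667)·(2.6667) + (1.6667)·(1.6667) + (-2.3333)·(-2.3333) + (-4.3333)·(-4.3333)) / 5 = 41.3333/5 = 8.2667
  S = [[10.4, -5.4],
 [-5.4, 8.2667]].

Step 3 — invert S. det(S) = 10.4·8.2667 - (-5.4)² = 56.8133.
  S^{-1} = (1/det) · [[d, -b], [-b, a]] = [[0.1455, 0.095],
 [0.095, 0.1831]].

Step 4 — quadratic form (x̄ - mu_0)^T · S^{-1} · (x̄ - mu_0):
  S^{-1} · (x̄ - mu_0) = (0.2159, 0.7862),
  (x̄ - mu_0)^T · [...] = (-2)·(0.2159) + (5.3333)·(0.7862) = 3.7612.

Step 5 — scale by n: T² = 6 · 3.7612 = 22.5675.

T² ≈ 22.5675
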